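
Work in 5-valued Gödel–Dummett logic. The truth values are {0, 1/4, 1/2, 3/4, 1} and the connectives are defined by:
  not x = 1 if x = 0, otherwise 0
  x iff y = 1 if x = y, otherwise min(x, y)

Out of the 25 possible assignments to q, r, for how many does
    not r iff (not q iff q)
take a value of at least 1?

20

value 1: 20 assignments (counts)
value 0: 5 assignments
So 20 of the 25 assignments meet the threshold.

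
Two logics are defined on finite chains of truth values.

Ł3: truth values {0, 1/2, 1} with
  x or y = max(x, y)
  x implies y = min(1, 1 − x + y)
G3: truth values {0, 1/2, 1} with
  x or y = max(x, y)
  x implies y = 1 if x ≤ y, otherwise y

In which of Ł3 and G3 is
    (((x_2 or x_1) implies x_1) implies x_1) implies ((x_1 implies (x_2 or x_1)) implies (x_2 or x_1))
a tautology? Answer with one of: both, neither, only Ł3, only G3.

In Ł3: every assignment gives 1 — tautology.
In G3: at x_1 = 0, x_2 = 1/2 the value is 1/2 — not a tautology.

only Ł3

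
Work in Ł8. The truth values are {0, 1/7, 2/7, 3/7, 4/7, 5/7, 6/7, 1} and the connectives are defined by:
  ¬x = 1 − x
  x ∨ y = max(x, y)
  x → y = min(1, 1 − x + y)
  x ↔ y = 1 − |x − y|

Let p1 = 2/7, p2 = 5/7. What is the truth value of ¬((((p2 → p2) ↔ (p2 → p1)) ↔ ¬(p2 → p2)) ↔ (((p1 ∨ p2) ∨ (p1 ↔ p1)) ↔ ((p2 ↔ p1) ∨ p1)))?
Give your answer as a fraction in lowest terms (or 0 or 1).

1/7

p2 → p2 = 5/7 → 5/7 = 1
p2 → p1 = 5/7 → 2/7 = 4/7
(p2 → p2) ↔ (p2 → p1) = 1 ↔ 4/7 = 4/7
p2 → p2 = 5/7 → 5/7 = 1
¬(p2 → p2) = ¬1 = 0
((p2 → p2) ↔ (p2 → p1)) ↔ ¬(p2 → p2) = 4/7 ↔ 0 = 3/7
p1 ∨ p2 = 2/7 ∨ 5/7 = 5/7
p1 ↔ p1 = 2/7 ↔ 2/7 = 1
(p1 ∨ p2) ∨ (p1 ↔ p1) = 5/7 ∨ 1 = 1
p2 ↔ p1 = 5/7 ↔ 2/7 = 4/7
(p2 ↔ p1) ∨ p1 = 4/7 ∨ 2/7 = 4/7
((p1 ∨ p2) ∨ (p1 ↔ p1)) ↔ ((p2 ↔ p1) ∨ p1) = 1 ↔ 4/7 = 4/7
(((p2 → p2) ↔ (p2 → p1)) ↔ ¬(p2 → p2)) ↔ (((p1 ∨ p2) ∨ (p1 ↔ p1)) ↔ ((p2 ↔ p1) ∨ p1)) = 3/7 ↔ 4/7 = 6/7
¬((((p2 → p2) ↔ (p2 → p1)) ↔ ¬(p2 → p2)) ↔ (((p1 ∨ p2) ∨ (p1 ↔ p1)) ↔ ((p2 ↔ p1) ∨ p1))) = ¬6/7 = 1/7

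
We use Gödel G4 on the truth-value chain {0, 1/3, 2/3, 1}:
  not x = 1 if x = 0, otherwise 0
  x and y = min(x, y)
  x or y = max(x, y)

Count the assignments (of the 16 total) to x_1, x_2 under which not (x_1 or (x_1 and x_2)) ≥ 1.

x_1 = 0, x_2 = 0 ↦ 1  ≥
x_1 = 0, x_2 = 1/3 ↦ 1  ≥
x_1 = 0, x_2 = 2/3 ↦ 1  ≥
x_1 = 0, x_2 = 1 ↦ 1  ≥
x_1 = 1/3, x_2 = 0 ↦ 0  <
x_1 = 1/3, x_2 = 1/3 ↦ 0  <
x_1 = 1/3, x_2 = 2/3 ↦ 0  <
x_1 = 1/3, x_2 = 1 ↦ 0  <
x_1 = 2/3, x_2 = 0 ↦ 0  <
x_1 = 2/3, x_2 = 1/3 ↦ 0  <
x_1 = 2/3, x_2 = 2/3 ↦ 0  <
x_1 = 2/3, x_2 = 1 ↦ 0  <
x_1 = 1, x_2 = 0 ↦ 0  <
x_1 = 1, x_2 = 1/3 ↦ 0  <
x_1 = 1, x_2 = 2/3 ↦ 0  <
x_1 = 1, x_2 = 1 ↦ 0  <
So 4 of the 16 assignments meet the threshold.

4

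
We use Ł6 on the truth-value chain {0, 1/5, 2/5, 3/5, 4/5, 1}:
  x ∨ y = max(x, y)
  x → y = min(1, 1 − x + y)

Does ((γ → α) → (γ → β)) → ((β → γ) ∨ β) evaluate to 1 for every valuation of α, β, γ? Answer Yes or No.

No

Counterexample: take α = 0, β = 1/5, γ = 0.
γ → α = 0 → 0 = 1
γ → β = 0 → 1/5 = 1
(γ → α) → (γ → β) = 1 → 1 = 1
β → γ = 1/5 → 0 = 4/5
(β → γ) ∨ β = 4/5 ∨ 1/5 = 4/5
((γ → α) → (γ → β)) → ((β → γ) ∨ β) = 1 → 4/5 = 4/5
This gives 4/5 ≠ 1.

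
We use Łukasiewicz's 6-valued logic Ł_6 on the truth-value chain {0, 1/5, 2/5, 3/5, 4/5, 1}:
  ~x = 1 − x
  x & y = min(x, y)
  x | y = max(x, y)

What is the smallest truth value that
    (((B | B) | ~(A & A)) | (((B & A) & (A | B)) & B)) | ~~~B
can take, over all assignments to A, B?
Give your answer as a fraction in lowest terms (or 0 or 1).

3/5

Take A = 2/5, B = 2/5:
B | B = 2/5 | 2/5 = 2/5
A & A = 2/5 & 2/5 = 2/5
~(A & A) = ~2/5 = 3/5
(B | B) | ~(A & A) = 2/5 | 3/5 = 3/5
B & A = 2/5 & 2/5 = 2/5
A | B = 2/5 | 2/5 = 2/5
(B & A) & (A | B) = 2/5 & 2/5 = 2/5
((B & A) & (A | B)) & B = 2/5 & 2/5 = 2/5
((B | B) | ~(A & A)) | (((B & A) & (A | B)) & B) = 3/5 | 2/5 = 3/5
~B = ~2/5 = 3/5
~~B = ~3/5 = 2/5
~~~B = ~2/5 = 3/5
(((B | B) | ~(A & A)) | (((B & A) & (A | B)) & B)) | ~~~B = 3/5 | 3/5 = 3/5
No assignment yields a value below 3/5, so this is the minimum.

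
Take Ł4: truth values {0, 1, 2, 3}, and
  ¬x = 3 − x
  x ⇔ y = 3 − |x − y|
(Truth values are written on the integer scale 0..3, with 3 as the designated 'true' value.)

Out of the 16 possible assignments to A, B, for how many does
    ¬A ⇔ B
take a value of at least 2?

10

A = 0, B = 0 ↦ 0  <
A = 0, B = 1 ↦ 1  <
A = 0, B = 2 ↦ 2  ≥
A = 0, B = 3 ↦ 3  ≥
A = 1, B = 0 ↦ 1  <
A = 1, B = 1 ↦ 2  ≥
A = 1, B = 2 ↦ 3  ≥
A = 1, B = 3 ↦ 2  ≥
A = 2, B = 0 ↦ 2  ≥
A = 2, B = 1 ↦ 3  ≥
A = 2, B = 2 ↦ 2  ≥
A = 2, B = 3 ↦ 1  <
A = 3, B = 0 ↦ 3  ≥
A = 3, B = 1 ↦ 2  ≥
A = 3, B = 2 ↦ 1  <
A = 3, B = 3 ↦ 0  <
So 10 of the 16 assignments meet the threshold.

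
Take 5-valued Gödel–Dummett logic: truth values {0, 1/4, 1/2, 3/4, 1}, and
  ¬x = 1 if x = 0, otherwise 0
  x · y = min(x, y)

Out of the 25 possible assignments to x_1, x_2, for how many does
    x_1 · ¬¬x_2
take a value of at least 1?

4

value 1: 4 assignments (counts)
value 3/4: 4 assignments
value 1/2: 4 assignments
value 1/4: 4 assignments
value 0: 9 assignments
So 4 of the 25 assignments meet the threshold.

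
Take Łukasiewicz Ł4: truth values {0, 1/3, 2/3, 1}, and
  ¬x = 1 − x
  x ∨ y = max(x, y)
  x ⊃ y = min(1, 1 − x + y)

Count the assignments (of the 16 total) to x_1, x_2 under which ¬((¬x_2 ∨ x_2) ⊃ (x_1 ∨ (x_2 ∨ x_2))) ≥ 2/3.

2

x_1 = 0, x_2 = 0 ↦ 1  ≥
x_1 = 0, x_2 = 1/3 ↦ 1/3  <
x_1 = 0, x_2 = 2/3 ↦ 0  <
x_1 = 0, x_2 = 1 ↦ 0  <
x_1 = 1/3, x_2 = 0 ↦ 2/3  ≥
x_1 = 1/3, x_2 = 1/3 ↦ 1/3  <
x_1 = 1/3, x_2 = 2/3 ↦ 0  <
x_1 = 1/3, x_2 = 1 ↦ 0  <
x_1 = 2/3, x_2 = 0 ↦ 1/3  <
x_1 = 2/3, x_2 = 1/3 ↦ 0  <
x_1 = 2/3, x_2 = 2/3 ↦ 0  <
x_1 = 2/3, x_2 = 1 ↦ 0  <
x_1 = 1, x_2 = 0 ↦ 0  <
x_1 = 1, x_2 = 1/3 ↦ 0  <
x_1 = 1, x_2 = 2/3 ↦ 0  <
x_1 = 1, x_2 = 1 ↦ 0  <
So 2 of the 16 assignments meet the threshold.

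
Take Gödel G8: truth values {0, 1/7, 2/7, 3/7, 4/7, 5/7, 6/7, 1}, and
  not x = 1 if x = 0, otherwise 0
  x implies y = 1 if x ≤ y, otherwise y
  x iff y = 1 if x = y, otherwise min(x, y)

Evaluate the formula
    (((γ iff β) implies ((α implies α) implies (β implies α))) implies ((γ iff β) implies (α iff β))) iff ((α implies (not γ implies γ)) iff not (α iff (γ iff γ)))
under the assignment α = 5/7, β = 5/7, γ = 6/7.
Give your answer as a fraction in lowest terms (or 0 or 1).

γ iff β = 6/7 iff 5/7 = 5/7
α implies α = 5/7 implies 5/7 = 1
β implies α = 5/7 implies 5/7 = 1
(α implies α) implies (β implies α) = 1 implies 1 = 1
(γ iff β) implies ((α implies α) implies (β implies α)) = 5/7 implies 1 = 1
γ iff β = 6/7 iff 5/7 = 5/7
α iff β = 5/7 iff 5/7 = 1
(γ iff β) implies (α iff β) = 5/7 implies 1 = 1
((γ iff β) implies ((α implies α) implies (β implies α))) implies ((γ iff β) implies (α iff β)) = 1 implies 1 = 1
not γ = not 6/7 = 0
not γ implies γ = 0 implies 6/7 = 1
α implies (not γ implies γ) = 5/7 implies 1 = 1
γ iff γ = 6/7 iff 6/7 = 1
α iff (γ iff γ) = 5/7 iff 1 = 5/7
not (α iff (γ iff γ)) = not 5/7 = 0
(α implies (not γ implies γ)) iff not (α iff (γ iff γ)) = 1 iff 0 = 0
(((γ iff β) implies ((α implies α) implies (β implies α))) implies ((γ iff β) implies (α iff β))) iff ((α implies (not γ implies γ)) iff not (α iff (γ iff γ))) = 1 iff 0 = 0

0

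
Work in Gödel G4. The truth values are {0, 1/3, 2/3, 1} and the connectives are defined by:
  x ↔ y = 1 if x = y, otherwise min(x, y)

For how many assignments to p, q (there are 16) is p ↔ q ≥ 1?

4

p = 0, q = 0 ↦ 1  ≥
p = 0, q = 1/3 ↦ 0  <
p = 0, q = 2/3 ↦ 0  <
p = 0, q = 1 ↦ 0  <
p = 1/3, q = 0 ↦ 0  <
p = 1/3, q = 1/3 ↦ 1  ≥
p = 1/3, q = 2/3 ↦ 1/3  <
p = 1/3, q = 1 ↦ 1/3  <
p = 2/3, q = 0 ↦ 0  <
p = 2/3, q = 1/3 ↦ 1/3  <
p = 2/3, q = 2/3 ↦ 1  ≥
p = 2/3, q = 1 ↦ 2/3  <
p = 1, q = 0 ↦ 0  <
p = 1, q = 1/3 ↦ 1/3  <
p = 1, q = 2/3 ↦ 2/3  <
p = 1, q = 1 ↦ 1  ≥
So 4 of the 16 assignments meet the threshold.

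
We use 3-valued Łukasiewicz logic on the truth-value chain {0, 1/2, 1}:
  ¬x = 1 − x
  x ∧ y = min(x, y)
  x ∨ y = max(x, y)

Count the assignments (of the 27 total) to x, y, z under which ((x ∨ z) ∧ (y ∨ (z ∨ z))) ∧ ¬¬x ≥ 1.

5

value 1: 5 assignments (counts)
value 1/2: 11 assignments
value 0: 11 assignments
So 5 of the 27 assignments meet the threshold.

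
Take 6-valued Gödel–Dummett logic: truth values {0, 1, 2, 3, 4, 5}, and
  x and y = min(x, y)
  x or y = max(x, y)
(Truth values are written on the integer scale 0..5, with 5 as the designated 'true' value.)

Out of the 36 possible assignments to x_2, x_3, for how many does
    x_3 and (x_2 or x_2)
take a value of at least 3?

value 5: 1 assignment (counts)
value 4: 3 assignments (counts)
value 3: 5 assignments (counts)
value 2: 7 assignments
value 1: 9 assignments
value 0: 11 assignments
So 9 of the 36 assignments meet the threshold.

9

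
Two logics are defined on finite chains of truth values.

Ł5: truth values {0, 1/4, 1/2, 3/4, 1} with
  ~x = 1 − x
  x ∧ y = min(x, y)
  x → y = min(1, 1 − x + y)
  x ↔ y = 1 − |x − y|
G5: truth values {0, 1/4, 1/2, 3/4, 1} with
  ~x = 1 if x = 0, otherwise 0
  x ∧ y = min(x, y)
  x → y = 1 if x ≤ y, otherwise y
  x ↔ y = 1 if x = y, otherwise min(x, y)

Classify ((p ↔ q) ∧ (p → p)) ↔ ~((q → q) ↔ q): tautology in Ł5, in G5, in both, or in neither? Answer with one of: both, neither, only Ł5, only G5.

In Ł5: at p = 1/4, q = 0 the value is 3/4 — not a tautology.
In G5: at p = 1/4, q = 0 the value is 0 — not a tautology.

neither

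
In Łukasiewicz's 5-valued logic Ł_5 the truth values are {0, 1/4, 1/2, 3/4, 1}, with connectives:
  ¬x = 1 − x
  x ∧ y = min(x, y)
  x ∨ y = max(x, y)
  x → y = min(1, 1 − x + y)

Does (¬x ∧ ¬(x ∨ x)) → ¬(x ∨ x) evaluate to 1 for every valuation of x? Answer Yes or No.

Yes

x = 0 ↦ 1
x = 1/4 ↦ 1
x = 1/2 ↦ 1
x = 3/4 ↦ 1
x = 1 ↦ 1
Every assignment gives a value ≥ 1.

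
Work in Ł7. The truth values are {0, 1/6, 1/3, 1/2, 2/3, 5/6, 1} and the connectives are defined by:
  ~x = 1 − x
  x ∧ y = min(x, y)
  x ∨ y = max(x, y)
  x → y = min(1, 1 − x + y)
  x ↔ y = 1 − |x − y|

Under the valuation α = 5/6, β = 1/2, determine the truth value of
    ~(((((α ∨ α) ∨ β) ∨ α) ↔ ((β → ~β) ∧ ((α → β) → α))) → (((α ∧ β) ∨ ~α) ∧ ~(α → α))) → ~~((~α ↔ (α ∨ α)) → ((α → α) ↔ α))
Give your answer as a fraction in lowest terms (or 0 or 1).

α ∨ α = 5/6 ∨ 5/6 = 5/6
(α ∨ α) ∨ β = 5/6 ∨ 1/2 = 5/6
((α ∨ α) ∨ β) ∨ α = 5/6 ∨ 5/6 = 5/6
~β = ~1/2 = 1/2
β → ~β = 1/2 → 1/2 = 1
α → β = 5/6 → 1/2 = 2/3
(α → β) → α = 2/3 → 5/6 = 1
(β → ~β) ∧ ((α → β) → α) = 1 ∧ 1 = 1
(((α ∨ α) ∨ β) ∨ α) ↔ ((β → ~β) ∧ ((α → β) → α)) = 5/6 ↔ 1 = 5/6
α ∧ β = 5/6 ∧ 1/2 = 1/2
~α = ~5/6 = 1/6
(α ∧ β) ∨ ~α = 1/2 ∨ 1/6 = 1/2
α → α = 5/6 → 5/6 = 1
~(α → α) = ~1 = 0
((α ∧ β) ∨ ~α) ∧ ~(α → α) = 1/2 ∧ 0 = 0
((((α ∨ α) ∨ β) ∨ α) ↔ ((β → ~β) ∧ ((α → β) → α))) → (((α ∧ β) ∨ ~α) ∧ ~(α → α)) = 5/6 → 0 = 1/6
~(((((α ∨ α) ∨ β) ∨ α) ↔ ((β → ~β) ∧ ((α → β) → α))) → (((α ∧ β) ∨ ~α) ∧ ~(α → α))) = ~1/6 = 5/6
~α = ~5/6 = 1/6
α ∨ α = 5/6 ∨ 5/6 = 5/6
~α ↔ (α ∨ α) = 1/6 ↔ 5/6 = 1/3
α → α = 5/6 → 5/6 = 1
(α → α) ↔ α = 1 ↔ 5/6 = 5/6
(~α ↔ (α ∨ α)) → ((α → α) ↔ α) = 1/3 → 5/6 = 1
~((~α ↔ (α ∨ α)) → ((α → α) ↔ α)) = ~1 = 0
~~((~α ↔ (α ∨ α)) → ((α → α) ↔ α)) = ~0 = 1
~(((((α ∨ α) ∨ β) ∨ α) ↔ ((β → ~β) ∧ ((α → β) → α))) → (((α ∧ β) ∨ ~α) ∧ ~(α → α))) → ~~((~α ↔ (α ∨ α)) → ((α → α) ↔ α)) = 5/6 → 1 = 1

1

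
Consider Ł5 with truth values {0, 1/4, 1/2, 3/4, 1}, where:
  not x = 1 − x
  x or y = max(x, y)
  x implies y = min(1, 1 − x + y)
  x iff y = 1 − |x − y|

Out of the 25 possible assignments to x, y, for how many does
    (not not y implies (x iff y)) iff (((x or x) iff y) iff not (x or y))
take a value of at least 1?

9

value 1: 9 assignments (counts)
value 3/4: 5 assignments
value 1/2: 7 assignments
value 1/4: 2 assignments
value 0: 2 assignments
So 9 of the 25 assignments meet the threshold.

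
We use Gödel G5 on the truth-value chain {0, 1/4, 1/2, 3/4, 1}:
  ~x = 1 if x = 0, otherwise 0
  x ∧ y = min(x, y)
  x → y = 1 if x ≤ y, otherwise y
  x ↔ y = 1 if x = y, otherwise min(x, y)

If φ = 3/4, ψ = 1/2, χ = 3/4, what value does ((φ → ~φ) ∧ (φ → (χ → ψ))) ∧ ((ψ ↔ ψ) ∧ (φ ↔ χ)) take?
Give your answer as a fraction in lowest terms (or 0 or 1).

~φ = ~3/4 = 0
φ → ~φ = 3/4 → 0 = 0
χ → ψ = 3/4 → 1/2 = 1/2
φ → (χ → ψ) = 3/4 → 1/2 = 1/2
(φ → ~φ) ∧ (φ → (χ → ψ)) = 0 ∧ 1/2 = 0
ψ ↔ ψ = 1/2 ↔ 1/2 = 1
φ ↔ χ = 3/4 ↔ 3/4 = 1
(ψ ↔ ψ) ∧ (φ ↔ χ) = 1 ∧ 1 = 1
((φ → ~φ) ∧ (φ → (χ → ψ))) ∧ ((ψ ↔ ψ) ∧ (φ ↔ χ)) = 0 ∧ 1 = 0

0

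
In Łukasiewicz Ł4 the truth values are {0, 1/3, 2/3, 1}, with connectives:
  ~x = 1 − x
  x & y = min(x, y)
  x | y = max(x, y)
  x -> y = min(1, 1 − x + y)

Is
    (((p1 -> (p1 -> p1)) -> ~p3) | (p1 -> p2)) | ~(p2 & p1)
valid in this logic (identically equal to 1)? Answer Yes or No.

No

Counterexample: take p1 = 2/3, p2 = 1/3, p3 = 1/3.
p1 -> p1 = 2/3 -> 2/3 = 1
p1 -> (p1 -> p1) = 2/3 -> 1 = 1
~p3 = ~1/3 = 2/3
(p1 -> (p1 -> p1)) -> ~p3 = 1 -> 2/3 = 2/3
p1 -> p2 = 2/3 -> 1/3 = 2/3
((p1 -> (p1 -> p1)) -> ~p3) | (p1 -> p2) = 2/3 | 2/3 = 2/3
p2 & p1 = 1/3 & 2/3 = 1/3
~(p2 & p1) = ~1/3 = 2/3
(((p1 -> (p1 -> p1)) -> ~p3) | (p1 -> p2)) | ~(p2 & p1) = 2/3 | 2/3 = 2/3
This gives 2/3 ≠ 1.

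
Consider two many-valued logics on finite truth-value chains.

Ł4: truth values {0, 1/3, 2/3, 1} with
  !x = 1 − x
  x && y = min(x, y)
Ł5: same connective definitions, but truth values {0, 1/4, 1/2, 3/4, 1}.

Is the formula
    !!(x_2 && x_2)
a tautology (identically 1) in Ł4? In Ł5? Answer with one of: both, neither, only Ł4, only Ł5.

In Ł4: at x_2 = 0 the value is 0 — not a tautology.
In Ł5: at x_2 = 0 the value is 0 — not a tautology.

neither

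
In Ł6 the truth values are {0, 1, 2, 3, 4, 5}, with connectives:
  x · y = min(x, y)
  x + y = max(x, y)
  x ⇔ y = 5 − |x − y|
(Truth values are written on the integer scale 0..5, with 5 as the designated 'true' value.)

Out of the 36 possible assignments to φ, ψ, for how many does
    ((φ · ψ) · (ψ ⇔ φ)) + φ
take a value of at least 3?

value 5: 6 assignments (counts)
value 4: 6 assignments (counts)
value 3: 6 assignments (counts)
value 2: 6 assignments
value 1: 6 assignments
value 0: 6 assignments
So 18 of the 36 assignments meet the threshold.

18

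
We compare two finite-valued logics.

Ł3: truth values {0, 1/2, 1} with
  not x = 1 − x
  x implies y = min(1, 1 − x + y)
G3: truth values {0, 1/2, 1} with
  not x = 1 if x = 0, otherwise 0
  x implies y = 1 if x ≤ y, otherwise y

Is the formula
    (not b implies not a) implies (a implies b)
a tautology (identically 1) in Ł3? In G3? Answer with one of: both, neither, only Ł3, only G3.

In Ł3: every assignment gives 1 — tautology.
In G3: at a = 1, b = 1/2 the value is 1/2 — not a tautology.

only Ł3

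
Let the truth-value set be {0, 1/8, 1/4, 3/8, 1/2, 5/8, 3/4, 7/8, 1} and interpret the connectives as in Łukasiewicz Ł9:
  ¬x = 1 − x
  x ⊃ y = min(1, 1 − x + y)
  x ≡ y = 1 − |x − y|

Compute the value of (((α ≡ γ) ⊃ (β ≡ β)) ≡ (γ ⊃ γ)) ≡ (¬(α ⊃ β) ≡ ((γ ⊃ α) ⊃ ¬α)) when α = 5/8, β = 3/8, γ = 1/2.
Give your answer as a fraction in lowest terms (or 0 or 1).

7/8

α ≡ γ = 5/8 ≡ 1/2 = 7/8
β ≡ β = 3/8 ≡ 3/8 = 1
(α ≡ γ) ⊃ (β ≡ β) = 7/8 ⊃ 1 = 1
γ ⊃ γ = 1/2 ⊃ 1/2 = 1
((α ≡ γ) ⊃ (β ≡ β)) ≡ (γ ⊃ γ) = 1 ≡ 1 = 1
α ⊃ β = 5/8 ⊃ 3/8 = 3/4
¬(α ⊃ β) = ¬3/4 = 1/4
γ ⊃ α = 1/2 ⊃ 5/8 = 1
¬α = ¬5/8 = 3/8
(γ ⊃ α) ⊃ ¬α = 1 ⊃ 3/8 = 3/8
¬(α ⊃ β) ≡ ((γ ⊃ α) ⊃ ¬α) = 1/4 ≡ 3/8 = 7/8
(((α ≡ γ) ⊃ (β ≡ β)) ≡ (γ ⊃ γ)) ≡ (¬(α ⊃ β) ≡ ((γ ⊃ α) ⊃ ¬α)) = 1 ≡ 7/8 = 7/8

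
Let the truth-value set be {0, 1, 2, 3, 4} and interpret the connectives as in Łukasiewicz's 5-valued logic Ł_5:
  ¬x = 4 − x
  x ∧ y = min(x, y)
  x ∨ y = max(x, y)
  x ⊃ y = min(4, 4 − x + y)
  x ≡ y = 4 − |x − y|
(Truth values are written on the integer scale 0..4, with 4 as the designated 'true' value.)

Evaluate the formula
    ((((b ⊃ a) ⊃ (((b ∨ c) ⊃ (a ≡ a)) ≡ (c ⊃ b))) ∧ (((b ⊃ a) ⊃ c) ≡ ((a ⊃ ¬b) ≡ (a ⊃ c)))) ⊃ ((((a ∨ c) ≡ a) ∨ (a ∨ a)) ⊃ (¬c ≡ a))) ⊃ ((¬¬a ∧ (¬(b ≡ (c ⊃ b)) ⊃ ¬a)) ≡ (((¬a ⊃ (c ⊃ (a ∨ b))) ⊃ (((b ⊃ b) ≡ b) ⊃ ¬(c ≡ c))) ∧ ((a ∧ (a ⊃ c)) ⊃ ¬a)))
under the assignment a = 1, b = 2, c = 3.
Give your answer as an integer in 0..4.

3

b ⊃ a = 2 ⊃ 1 = 3
b ∨ c = 2 ∨ 3 = 3
a ≡ a = 1 ≡ 1 = 4
(b ∨ c) ⊃ (a ≡ a) = 3 ⊃ 4 = 4
c ⊃ b = 3 ⊃ 2 = 3
((b ∨ c) ⊃ (a ≡ a)) ≡ (c ⊃ b) = 4 ≡ 3 = 3
(b ⊃ a) ⊃ (((b ∨ c) ⊃ (a ≡ a)) ≡ (c ⊃ b)) = 3 ⊃ 3 = 4
b ⊃ a = 2 ⊃ 1 = 3
(b ⊃ a) ⊃ c = 3 ⊃ 3 = 4
¬b = ¬2 = 2
a ⊃ ¬b = 1 ⊃ 2 = 4
a ⊃ c = 1 ⊃ 3 = 4
(a ⊃ ¬b) ≡ (a ⊃ c) = 4 ≡ 4 = 4
((b ⊃ a) ⊃ c) ≡ ((a ⊃ ¬b) ≡ (a ⊃ c)) = 4 ≡ 4 = 4
((b ⊃ a) ⊃ (((b ∨ c) ⊃ (a ≡ a)) ≡ (c ⊃ b))) ∧ (((b ⊃ a) ⊃ c) ≡ ((a ⊃ ¬b) ≡ (a ⊃ c))) = 4 ∧ 4 = 4
a ∨ c = 1 ∨ 3 = 3
(a ∨ c) ≡ a = 3 ≡ 1 = 2
a ∨ a = 1 ∨ 1 = 1
((a ∨ c) ≡ a) ∨ (a ∨ a) = 2 ∨ 1 = 2
¬c = ¬3 = 1
¬c ≡ a = 1 ≡ 1 = 4
(((a ∨ c) ≡ a) ∨ (a ∨ a)) ⊃ (¬c ≡ a) = 2 ⊃ 4 = 4
(((b ⊃ a) ⊃ (((b ∨ c) ⊃ (a ≡ a)) ≡ (c ⊃ b))) ∧ (((b ⊃ a) ⊃ c) ≡ ((a ⊃ ¬b) ≡ (a ⊃ c)))) ⊃ ((((a ∨ c) ≡ a) ∨ (a ∨ a)) ⊃ (¬c ≡ a)) = 4 ⊃ 4 = 4
¬a = ¬1 = 3
¬¬a = ¬3 = 1
c ⊃ b = 3 ⊃ 2 = 3
b ≡ (c ⊃ b) = 2 ≡ 3 = 3
¬(b ≡ (c ⊃ b)) = ¬3 = 1
¬a = ¬1 = 3
¬(b ≡ (c ⊃ b)) ⊃ ¬a = 1 ⊃ 3 = 4
¬¬a ∧ (¬(b ≡ (c ⊃ b)) ⊃ ¬a) = 1 ∧ 4 = 1
¬a = ¬1 = 3
a ∨ b = 1 ∨ 2 = 2
c ⊃ (a ∨ b) = 3 ⊃ 2 = 3
¬a ⊃ (c ⊃ (a ∨ b)) = 3 ⊃ 3 = 4
b ⊃ b = 2 ⊃ 2 = 4
(b ⊃ b) ≡ b = 4 ≡ 2 = 2
c ≡ c = 3 ≡ 3 = 4
¬(c ≡ c) = ¬4 = 0
((b ⊃ b) ≡ b) ⊃ ¬(c ≡ c) = 2 ⊃ 0 = 2
(¬a ⊃ (c ⊃ (a ∨ b))) ⊃ (((b ⊃ b) ≡ b) ⊃ ¬(c ≡ c)) = 4 ⊃ 2 = 2
a ⊃ c = 1 ⊃ 3 = 4
a ∧ (a ⊃ c) = 1 ∧ 4 = 1
¬a = ¬1 = 3
(a ∧ (a ⊃ c)) ⊃ ¬a = 1 ⊃ 3 = 4
((¬a ⊃ (c ⊃ (a ∨ b))) ⊃ (((b ⊃ b) ≡ b) ⊃ ¬(c ≡ c))) ∧ ((a ∧ (a ⊃ c)) ⊃ ¬a) = 2 ∧ 4 = 2
(¬¬a ∧ (¬(b ≡ (c ⊃ b)) ⊃ ¬a)) ≡ (((¬a ⊃ (c ⊃ (a ∨ b))) ⊃ (((b ⊃ b) ≡ b) ⊃ ¬(c ≡ c))) ∧ ((a ∧ (a ⊃ c)) ⊃ ¬a)) = 1 ≡ 2 = 3
((((b ⊃ a) ⊃ (((b ∨ c) ⊃ (a ≡ a)) ≡ (c ⊃ b))) ∧ (((b ⊃ a) ⊃ c) ≡ ((a ⊃ ¬b) ≡ (a ⊃ c)))) ⊃ ((((a ∨ c) ≡ a) ∨ (a ∨ a)) ⊃ (¬c ≡ a))) ⊃ ((¬¬a ∧ (¬(b ≡ (c ⊃ b)) ⊃ ¬a)) ≡ (((¬a ⊃ (c ⊃ (a ∨ b))) ⊃ (((b ⊃ b) ≡ b) ⊃ ¬(c ≡ c))) ∧ ((a ∧ (a ⊃ c)) ⊃ ¬a))) = 4 ⊃ 3 = 3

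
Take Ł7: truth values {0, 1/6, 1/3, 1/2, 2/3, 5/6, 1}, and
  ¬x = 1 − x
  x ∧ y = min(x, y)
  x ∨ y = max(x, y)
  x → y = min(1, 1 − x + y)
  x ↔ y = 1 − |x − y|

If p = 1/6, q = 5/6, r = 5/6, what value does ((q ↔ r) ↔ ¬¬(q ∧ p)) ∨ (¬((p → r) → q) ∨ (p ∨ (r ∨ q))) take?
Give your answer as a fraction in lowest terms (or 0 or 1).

q ↔ r = 5/6 ↔ 5/6 = 1
q ∧ p = 5/6 ∧ 1/6 = 1/6
¬(q ∧ p) = ¬1/6 = 5/6
¬¬(q ∧ p) = ¬5/6 = 1/6
(q ↔ r) ↔ ¬¬(q ∧ p) = 1 ↔ 1/6 = 1/6
p → r = 1/6 → 5/6 = 1
(p → r) → q = 1 → 5/6 = 5/6
¬((p → r) → q) = ¬5/6 = 1/6
r ∨ q = 5/6 ∨ 5/6 = 5/6
p ∨ (r ∨ q) = 1/6 ∨ 5/6 = 5/6
¬((p → r) → q) ∨ (p ∨ (r ∨ q)) = 1/6 ∨ 5/6 = 5/6
((q ↔ r) ↔ ¬¬(q ∧ p)) ∨ (¬((p → r) → q) ∨ (p ∨ (r ∨ q))) = 1/6 ∨ 5/6 = 5/6

5/6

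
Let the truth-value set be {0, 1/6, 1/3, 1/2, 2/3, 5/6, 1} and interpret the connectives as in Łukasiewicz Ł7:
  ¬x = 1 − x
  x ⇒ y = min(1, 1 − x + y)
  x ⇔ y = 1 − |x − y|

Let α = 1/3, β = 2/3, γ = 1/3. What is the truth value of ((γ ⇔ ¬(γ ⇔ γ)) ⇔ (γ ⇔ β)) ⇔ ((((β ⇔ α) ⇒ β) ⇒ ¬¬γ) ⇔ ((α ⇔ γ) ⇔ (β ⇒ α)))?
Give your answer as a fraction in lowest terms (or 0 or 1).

2/3

γ ⇔ γ = 1/3 ⇔ 1/3 = 1
¬(γ ⇔ γ) = ¬1 = 0
γ ⇔ ¬(γ ⇔ γ) = 1/3 ⇔ 0 = 2/3
γ ⇔ β = 1/3 ⇔ 2/3 = 2/3
(γ ⇔ ¬(γ ⇔ γ)) ⇔ (γ ⇔ β) = 2/3 ⇔ 2/3 = 1
β ⇔ α = 2/3 ⇔ 1/3 = 2/3
(β ⇔ α) ⇒ β = 2/3 ⇒ 2/3 = 1
¬γ = ¬1/3 = 2/3
¬¬γ = ¬2/3 = 1/3
((β ⇔ α) ⇒ β) ⇒ ¬¬γ = 1 ⇒ 1/3 = 1/3
α ⇔ γ = 1/3 ⇔ 1/3 = 1
β ⇒ α = 2/3 ⇒ 1/3 = 2/3
(α ⇔ γ) ⇔ (β ⇒ α) = 1 ⇔ 2/3 = 2/3
(((β ⇔ α) ⇒ β) ⇒ ¬¬γ) ⇔ ((α ⇔ γ) ⇔ (β ⇒ α)) = 1/3 ⇔ 2/3 = 2/3
((γ ⇔ ¬(γ ⇔ γ)) ⇔ (γ ⇔ β)) ⇔ ((((β ⇔ α) ⇒ β) ⇒ ¬¬γ) ⇔ ((α ⇔ γ) ⇔ (β ⇒ α))) = 1 ⇔ 2/3 = 2/3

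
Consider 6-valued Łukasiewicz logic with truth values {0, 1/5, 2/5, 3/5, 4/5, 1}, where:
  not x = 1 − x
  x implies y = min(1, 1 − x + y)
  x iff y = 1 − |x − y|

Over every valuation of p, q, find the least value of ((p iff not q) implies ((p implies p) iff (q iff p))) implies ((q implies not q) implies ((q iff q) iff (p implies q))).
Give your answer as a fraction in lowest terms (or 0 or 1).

3/5

Take p = 2/5, q = 0:
not q = not 0 = 1
p iff not q = 2/5 iff 1 = 2/5
p implies p = 2/5 implies 2/5 = 1
q iff p = 0 iff 2/5 = 3/5
(p implies p) iff (q iff p) = 1 iff 3/5 = 3/5
(p iff not q) implies ((p implies p) iff (q iff p)) = 2/5 implies 3/5 = 1
not q = not 0 = 1
q implies not q = 0 implies 1 = 1
q iff q = 0 iff 0 = 1
p implies q = 2/5 implies 0 = 3/5
(q iff q) iff (p implies q) = 1 iff 3/5 = 3/5
(q implies not q) implies ((q iff q) iff (p implies q)) = 1 implies 3/5 = 3/5
((p iff not q) implies ((p implies p) iff (q iff p))) implies ((q implies not q) implies ((q iff q) iff (p implies q))) = 1 implies 3/5 = 3/5
No assignment yields a value below 3/5, so this is the minimum.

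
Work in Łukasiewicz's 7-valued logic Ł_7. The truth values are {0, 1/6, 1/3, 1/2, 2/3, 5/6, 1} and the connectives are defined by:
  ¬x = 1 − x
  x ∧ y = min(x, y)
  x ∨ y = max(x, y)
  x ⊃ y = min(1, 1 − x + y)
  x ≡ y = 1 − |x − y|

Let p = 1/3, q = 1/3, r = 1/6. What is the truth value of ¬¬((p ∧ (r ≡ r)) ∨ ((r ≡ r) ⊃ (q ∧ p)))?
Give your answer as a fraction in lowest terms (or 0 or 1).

1/3

r ≡ r = 1/6 ≡ 1/6 = 1
p ∧ (r ≡ r) = 1/3 ∧ 1 = 1/3
r ≡ r = 1/6 ≡ 1/6 = 1
q ∧ p = 1/3 ∧ 1/3 = 1/3
(r ≡ r) ⊃ (q ∧ p) = 1 ⊃ 1/3 = 1/3
(p ∧ (r ≡ r)) ∨ ((r ≡ r) ⊃ (q ∧ p)) = 1/3 ∨ 1/3 = 1/3
¬((p ∧ (r ≡ r)) ∨ ((r ≡ r) ⊃ (q ∧ p))) = ¬1/3 = 2/3
¬¬((p ∧ (r ≡ r)) ∨ ((r ≡ r) ⊃ (q ∧ p))) = ¬2/3 = 1/3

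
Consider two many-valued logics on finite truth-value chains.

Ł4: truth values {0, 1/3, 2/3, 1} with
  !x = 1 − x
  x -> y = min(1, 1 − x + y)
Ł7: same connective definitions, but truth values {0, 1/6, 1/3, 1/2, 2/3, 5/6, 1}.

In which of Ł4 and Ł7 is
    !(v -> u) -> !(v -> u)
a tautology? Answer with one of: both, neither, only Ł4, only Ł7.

both

In Ł4: every assignment gives 1 — tautology.
In Ł7: every assignment gives 1 — tautology.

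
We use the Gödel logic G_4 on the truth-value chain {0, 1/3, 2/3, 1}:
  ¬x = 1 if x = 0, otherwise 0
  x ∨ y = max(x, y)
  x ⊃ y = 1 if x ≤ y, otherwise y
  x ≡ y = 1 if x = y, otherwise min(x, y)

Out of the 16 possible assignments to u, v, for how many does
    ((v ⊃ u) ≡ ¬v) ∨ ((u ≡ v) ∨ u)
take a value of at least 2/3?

14

u = 0, v = 0 ↦ 1  ≥
u = 0, v = 1/3 ↦ 1  ≥
u = 0, v = 2/3 ↦ 1  ≥
u = 0, v = 1 ↦ 1  ≥
u = 1/3, v = 0 ↦ 1  ≥
u = 1/3, v = 1/3 ↦ 1  ≥
u = 1/3, v = 2/3 ↦ 1/3  <
u = 1/3, v = 1 ↦ 1/3  <
u = 2/3, v = 0 ↦ 1  ≥
u = 2/3, v = 1/3 ↦ 2/3  ≥
u = 2/3, v = 2/3 ↦ 1  ≥
u = 2/3, v = 1 ↦ 2/3  ≥
u = 1, v = 0 ↦ 1  ≥
u = 1, v = 1/3 ↦ 1  ≥
u = 1, v = 2/3 ↦ 1  ≥
u = 1, v = 1 ↦ 1  ≥
So 14 of the 16 assignments meet the threshold.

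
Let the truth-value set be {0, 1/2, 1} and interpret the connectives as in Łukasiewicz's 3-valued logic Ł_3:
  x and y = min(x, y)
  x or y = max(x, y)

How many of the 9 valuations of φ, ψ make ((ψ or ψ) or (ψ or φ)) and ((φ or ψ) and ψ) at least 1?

3

φ = 0, ψ = 0 ↦ 0  <
φ = 0, ψ = 1/2 ↦ 1/2  <
φ = 0, ψ = 1 ↦ 1  ≥
φ = 1/2, ψ = 0 ↦ 0  <
φ = 1/2, ψ = 1/2 ↦ 1/2  <
φ = 1/2, ψ = 1 ↦ 1  ≥
φ = 1, ψ = 0 ↦ 0  <
φ = 1, ψ = 1/2 ↦ 1/2  <
φ = 1, ψ = 1 ↦ 1  ≥
So 3 of the 9 assignments meet the threshold.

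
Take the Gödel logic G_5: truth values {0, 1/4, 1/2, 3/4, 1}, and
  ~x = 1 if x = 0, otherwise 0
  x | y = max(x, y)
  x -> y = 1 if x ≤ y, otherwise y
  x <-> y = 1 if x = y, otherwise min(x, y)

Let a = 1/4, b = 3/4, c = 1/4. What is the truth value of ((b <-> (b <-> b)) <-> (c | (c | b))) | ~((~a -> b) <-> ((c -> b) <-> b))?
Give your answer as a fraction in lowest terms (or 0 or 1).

1

b <-> b = 3/4 <-> 3/4 = 1
b <-> (b <-> b) = 3/4 <-> 1 = 3/4
c | b = 1/4 | 3/4 = 3/4
c | (c | b) = 1/4 | 3/4 = 3/4
(b <-> (b <-> b)) <-> (c | (c | b)) = 3/4 <-> 3/4 = 1
~a = ~1/4 = 0
~a -> b = 0 -> 3/4 = 1
c -> b = 1/4 -> 3/4 = 1
(c -> b) <-> b = 1 <-> 3/4 = 3/4
(~a -> b) <-> ((c -> b) <-> b) = 1 <-> 3/4 = 3/4
~((~a -> b) <-> ((c -> b) <-> b)) = ~3/4 = 0
((b <-> (b <-> b)) <-> (c | (c | b))) | ~((~a -> b) <-> ((c -> b) <-> b)) = 1 | 0 = 1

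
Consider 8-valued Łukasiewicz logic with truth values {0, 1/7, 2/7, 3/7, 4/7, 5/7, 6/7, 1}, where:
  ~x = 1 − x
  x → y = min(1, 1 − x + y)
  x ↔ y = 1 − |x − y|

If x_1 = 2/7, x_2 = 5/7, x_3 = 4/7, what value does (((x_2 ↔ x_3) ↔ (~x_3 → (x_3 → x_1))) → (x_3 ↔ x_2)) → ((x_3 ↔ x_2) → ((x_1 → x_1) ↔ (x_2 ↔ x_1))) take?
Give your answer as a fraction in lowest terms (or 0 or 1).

5/7

x_2 ↔ x_3 = 5/7 ↔ 4/7 = 6/7
~x_3 = ~4/7 = 3/7
x_3 → x_1 = 4/7 → 2/7 = 5/7
~x_3 → (x_3 → x_1) = 3/7 → 5/7 = 1
(x_2 ↔ x_3) ↔ (~x_3 → (x_3 → x_1)) = 6/7 ↔ 1 = 6/7
x_3 ↔ x_2 = 4/7 ↔ 5/7 = 6/7
((x_2 ↔ x_3) ↔ (~x_3 → (x_3 → x_1))) → (x_3 ↔ x_2) = 6/7 → 6/7 = 1
x_3 ↔ x_2 = 4/7 ↔ 5/7 = 6/7
x_1 → x_1 = 2/7 → 2/7 = 1
x_2 ↔ x_1 = 5/7 ↔ 2/7 = 4/7
(x_1 → x_1) ↔ (x_2 ↔ x_1) = 1 ↔ 4/7 = 4/7
(x_3 ↔ x_2) → ((x_1 → x_1) ↔ (x_2 ↔ x_1)) = 6/7 → 4/7 = 5/7
(((x_2 ↔ x_3) ↔ (~x_3 → (x_3 → x_1))) → (x_3 ↔ x_2)) → ((x_3 ↔ x_2) → ((x_1 → x_1) ↔ (x_2 ↔ x_1))) = 1 → 5/7 = 5/7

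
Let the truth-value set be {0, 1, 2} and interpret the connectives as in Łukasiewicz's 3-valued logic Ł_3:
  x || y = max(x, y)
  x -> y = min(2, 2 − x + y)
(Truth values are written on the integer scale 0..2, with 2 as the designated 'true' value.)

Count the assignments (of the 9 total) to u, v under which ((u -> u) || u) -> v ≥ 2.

u = 0, v = 0 ↦ 0  <
u = 0, v = 1 ↦ 1  <
u = 0, v = 2 ↦ 2  ≥
u = 1, v = 0 ↦ 0  <
u = 1, v = 1 ↦ 1  <
u = 1, v = 2 ↦ 2  ≥
u = 2, v = 0 ↦ 0  <
u = 2, v = 1 ↦ 1  <
u = 2, v = 2 ↦ 2  ≥
So 3 of the 9 assignments meet the threshold.

3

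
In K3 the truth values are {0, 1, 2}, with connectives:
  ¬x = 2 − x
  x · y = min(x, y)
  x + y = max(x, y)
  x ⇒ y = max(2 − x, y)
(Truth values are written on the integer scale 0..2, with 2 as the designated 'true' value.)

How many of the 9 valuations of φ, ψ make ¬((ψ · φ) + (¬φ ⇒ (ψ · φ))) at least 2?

3

φ = 0, ψ = 0 ↦ 2  ≥
φ = 0, ψ = 1 ↦ 2  ≥
φ = 0, ψ = 2 ↦ 2  ≥
φ = 1, ψ = 0 ↦ 1  <
φ = 1, ψ = 1 ↦ 1  <
φ = 1, ψ = 2 ↦ 1  <
φ = 2, ψ = 0 ↦ 0  <
φ = 2, ψ = 1 ↦ 0  <
φ = 2, ψ = 2 ↦ 0  <
So 3 of the 9 assignments meet the threshold.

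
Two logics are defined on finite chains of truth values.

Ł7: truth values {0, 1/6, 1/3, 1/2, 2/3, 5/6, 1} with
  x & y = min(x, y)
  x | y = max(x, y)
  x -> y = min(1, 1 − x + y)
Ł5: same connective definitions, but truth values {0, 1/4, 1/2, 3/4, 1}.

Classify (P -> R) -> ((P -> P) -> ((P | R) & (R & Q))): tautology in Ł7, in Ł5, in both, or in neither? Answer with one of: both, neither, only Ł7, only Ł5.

In Ł7: at P = 0, Q = 0, R = 0 the value is 0 — not a tautology.
In Ł5: at P = 0, Q = 0, R = 0 the value is 0 — not a tautology.

neither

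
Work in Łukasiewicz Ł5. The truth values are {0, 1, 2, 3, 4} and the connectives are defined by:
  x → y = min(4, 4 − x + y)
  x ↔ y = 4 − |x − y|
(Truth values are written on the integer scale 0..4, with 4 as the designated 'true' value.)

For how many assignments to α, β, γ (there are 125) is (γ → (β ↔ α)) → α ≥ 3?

62

value 4: 36 assignments (counts)
value 3: 26 assignments (counts)
value 2: 26 assignments
value 1: 22 assignments
value 0: 15 assignments
So 62 of the 125 assignments meet the threshold.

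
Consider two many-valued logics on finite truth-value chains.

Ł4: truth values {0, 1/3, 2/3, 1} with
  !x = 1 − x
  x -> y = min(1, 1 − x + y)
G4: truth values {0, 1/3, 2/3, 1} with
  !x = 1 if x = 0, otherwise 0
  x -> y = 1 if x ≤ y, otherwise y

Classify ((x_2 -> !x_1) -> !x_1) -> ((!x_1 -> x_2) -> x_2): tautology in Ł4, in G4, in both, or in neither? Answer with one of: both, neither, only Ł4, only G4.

only Ł4

In Ł4: every assignment gives 1 — tautology.
In G4: at x_1 = 1/3, x_2 = 1/3 the value is 1/3 — not a tautology.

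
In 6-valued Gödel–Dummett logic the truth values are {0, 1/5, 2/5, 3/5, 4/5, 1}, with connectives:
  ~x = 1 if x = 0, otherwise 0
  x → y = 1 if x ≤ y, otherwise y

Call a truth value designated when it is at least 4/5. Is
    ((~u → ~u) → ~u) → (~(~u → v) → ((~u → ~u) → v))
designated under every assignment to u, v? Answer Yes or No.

Counterexample: take u = 0, v = 0.
~u = ~0 = 1
~u = ~0 = 1
~u → ~u = 1 → 1 = 1
~u = ~0 = 1
(~u → ~u) → ~u = 1 → 1 = 1
~u = ~0 = 1
~u → v = 1 → 0 = 0
~(~u → v) = ~0 = 1
~u = ~0 = 1
~u = ~0 = 1
~u → ~u = 1 → 1 = 1
(~u → ~u) → v = 1 → 0 = 0
~(~u → v) → ((~u → ~u) → v) = 1 → 0 = 0
((~u → ~u) → ~u) → (~(~u → v) → ((~u → ~u) → v)) = 1 → 0 = 0
This gives 0, which is below 4/5.

No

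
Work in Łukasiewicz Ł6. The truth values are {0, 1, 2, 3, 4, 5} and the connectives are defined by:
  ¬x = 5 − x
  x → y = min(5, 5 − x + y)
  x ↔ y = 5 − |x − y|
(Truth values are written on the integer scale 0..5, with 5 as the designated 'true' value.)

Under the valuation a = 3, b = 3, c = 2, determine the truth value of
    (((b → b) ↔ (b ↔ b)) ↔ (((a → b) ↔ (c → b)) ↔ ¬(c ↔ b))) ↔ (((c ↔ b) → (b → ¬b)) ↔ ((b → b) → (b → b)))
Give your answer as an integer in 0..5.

b → b = 3 → 3 = 5
b ↔ b = 3 ↔ 3 = 5
(b → b) ↔ (b ↔ b) = 5 ↔ 5 = 5
a → b = 3 → 3 = 5
c → b = 2 → 3 = 5
(a → b) ↔ (c → b) = 5 ↔ 5 = 5
c ↔ b = 2 ↔ 3 = 4
¬(c ↔ b) = ¬4 = 1
((a → b) ↔ (c → b)) ↔ ¬(c ↔ b) = 5 ↔ 1 = 1
((b → b) ↔ (b ↔ b)) ↔ (((a → b) ↔ (c → b)) ↔ ¬(c ↔ b)) = 5 ↔ 1 = 1
c ↔ b = 2 ↔ 3 = 4
¬b = ¬3 = 2
b → ¬b = 3 → 2 = 4
(c ↔ b) → (b → ¬b) = 4 → 4 = 5
b → b = 3 → 3 = 5
b → b = 3 → 3 = 5
(b → b) → (b → b) = 5 → 5 = 5
((c ↔ b) → (b → ¬b)) ↔ ((b → b) → (b → b)) = 5 ↔ 5 = 5
(((b → b) ↔ (b ↔ b)) ↔ (((a → b) ↔ (c → b)) ↔ ¬(c ↔ b))) ↔ (((c ↔ b) → (b → ¬b)) ↔ ((b → b) → (b → b))) = 1 ↔ 5 = 1

1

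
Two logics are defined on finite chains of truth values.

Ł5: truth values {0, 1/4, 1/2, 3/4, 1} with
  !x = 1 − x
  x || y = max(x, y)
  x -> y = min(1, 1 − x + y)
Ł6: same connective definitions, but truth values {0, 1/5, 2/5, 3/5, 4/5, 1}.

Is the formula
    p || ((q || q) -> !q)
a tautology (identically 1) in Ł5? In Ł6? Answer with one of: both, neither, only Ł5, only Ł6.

In Ł5: at p = 0, q = 3/4 the value is 1/2 — not a tautology.
In Ł6: at p = 0, q = 3/5 the value is 4/5 — not a tautology.

neither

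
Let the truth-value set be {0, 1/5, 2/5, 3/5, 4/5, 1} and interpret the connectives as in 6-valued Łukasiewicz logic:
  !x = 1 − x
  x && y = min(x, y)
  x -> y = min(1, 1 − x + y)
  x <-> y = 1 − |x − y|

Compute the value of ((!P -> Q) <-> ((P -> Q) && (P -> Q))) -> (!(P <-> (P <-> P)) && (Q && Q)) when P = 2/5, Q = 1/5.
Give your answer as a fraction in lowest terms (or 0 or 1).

!P = !2/5 = 3/5
!P -> Q = 3/5 -> 1/5 = 3/5
P -> Q = 2/5 -> 1/5 = 4/5
P -> Q = 2/5 -> 1/5 = 4/5
(P -> Q) && (P -> Q) = 4/5 && 4/5 = 4/5
(!P -> Q) <-> ((P -> Q) && (P -> Q)) = 3/5 <-> 4/5 = 4/5
P <-> P = 2/5 <-> 2/5 = 1
P <-> (P <-> P) = 2/5 <-> 1 = 2/5
!(P <-> (P <-> P)) = !2/5 = 3/5
Q && Q = 1/5 && 1/5 = 1/5
!(P <-> (P <-> P)) && (Q && Q) = 3/5 && 1/5 = 1/5
((!P -> Q) <-> ((P -> Q) && (P -> Q))) -> (!(P <-> (P <-> P)) && (Q && Q)) = 4/5 -> 1/5 = 2/5

2/5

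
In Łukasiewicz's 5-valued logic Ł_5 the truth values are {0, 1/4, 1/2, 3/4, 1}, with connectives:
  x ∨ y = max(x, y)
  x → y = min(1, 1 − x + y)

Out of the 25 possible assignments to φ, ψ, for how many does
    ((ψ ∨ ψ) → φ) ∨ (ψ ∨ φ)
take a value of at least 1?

19

value 1: 19 assignments (counts)
value 3/4: 5 assignments
value 1/2: 1 assignment
So 19 of the 25 assignments meet the threshold.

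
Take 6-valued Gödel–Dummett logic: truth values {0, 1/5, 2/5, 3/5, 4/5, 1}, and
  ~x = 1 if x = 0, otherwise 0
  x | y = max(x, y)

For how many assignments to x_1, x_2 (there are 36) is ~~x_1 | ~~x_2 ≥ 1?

value 1: 35 assignments (counts)
value 0: 1 assignment
So 35 of the 36 assignments meet the threshold.

35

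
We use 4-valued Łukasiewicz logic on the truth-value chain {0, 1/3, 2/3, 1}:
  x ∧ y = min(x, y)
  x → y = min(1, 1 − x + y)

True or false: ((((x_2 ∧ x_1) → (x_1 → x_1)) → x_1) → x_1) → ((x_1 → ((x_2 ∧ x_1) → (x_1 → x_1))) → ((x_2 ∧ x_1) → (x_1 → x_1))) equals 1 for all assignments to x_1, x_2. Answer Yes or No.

Yes

x_1 = 0, x_2 = 0 ↦ 1
x_1 = 0, x_2 = 1/3 ↦ 1
x_1 = 0, x_2 = 2/3 ↦ 1
x_1 = 0, x_2 = 1 ↦ 1
x_1 = 1/3, x_2 = 0 ↦ 1
x_1 = 1/3, x_2 = 1/3 ↦ 1
x_1 = 1/3, x_2 = 2/3 ↦ 1
x_1 = 1/3, x_2 = 1 ↦ 1
x_1 = 2/3, x_2 = 0 ↦ 1
x_1 = 2/3, x_2 = 1/3 ↦ 1
x_1 = 2/3, x_2 = 2/3 ↦ 1
x_1 = 2/3, x_2 = 1 ↦ 1
x_1 = 1, x_2 = 0 ↦ 1
x_1 = 1, x_2 = 1/3 ↦ 1
x_1 = 1, x_2 = 2/3 ↦ 1
x_1 = 1, x_2 = 1 ↦ 1
Every assignment gives a value ≥ 1.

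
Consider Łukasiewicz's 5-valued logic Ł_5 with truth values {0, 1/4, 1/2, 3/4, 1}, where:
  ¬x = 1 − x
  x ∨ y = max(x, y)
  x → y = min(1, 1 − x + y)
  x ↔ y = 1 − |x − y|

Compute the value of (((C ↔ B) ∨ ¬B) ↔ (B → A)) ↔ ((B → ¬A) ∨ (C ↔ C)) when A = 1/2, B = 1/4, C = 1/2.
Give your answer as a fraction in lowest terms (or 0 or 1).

C ↔ B = 1/2 ↔ 1/4 = 3/4
¬B = ¬1/4 = 3/4
(C ↔ B) ∨ ¬B = 3/4 ∨ 3/4 = 3/4
B → A = 1/4 → 1/2 = 1
((C ↔ B) ∨ ¬B) ↔ (B → A) = 3/4 ↔ 1 = 3/4
¬A = ¬1/2 = 1/2
B → ¬A = 1/4 → 1/2 = 1
C ↔ C = 1/2 ↔ 1/2 = 1
(B → ¬A) ∨ (C ↔ C) = 1 ∨ 1 = 1
(((C ↔ B) ∨ ¬B) ↔ (B → A)) ↔ ((B → ¬A) ∨ (C ↔ C)) = 3/4 ↔ 1 = 3/4

3/4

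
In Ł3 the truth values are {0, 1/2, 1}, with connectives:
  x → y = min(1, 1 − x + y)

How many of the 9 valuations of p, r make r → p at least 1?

p = 0, r = 0 ↦ 1  ≥
p = 0, r = 1/2 ↦ 1/2  <
p = 0, r = 1 ↦ 0  <
p = 1/2, r = 0 ↦ 1  ≥
p = 1/2, r = 1/2 ↦ 1  ≥
p = 1/2, r = 1 ↦ 1/2  <
p = 1, r = 0 ↦ 1  ≥
p = 1, r = 1/2 ↦ 1  ≥
p = 1, r = 1 ↦ 1  ≥
So 6 of the 9 assignments meet the threshold.

6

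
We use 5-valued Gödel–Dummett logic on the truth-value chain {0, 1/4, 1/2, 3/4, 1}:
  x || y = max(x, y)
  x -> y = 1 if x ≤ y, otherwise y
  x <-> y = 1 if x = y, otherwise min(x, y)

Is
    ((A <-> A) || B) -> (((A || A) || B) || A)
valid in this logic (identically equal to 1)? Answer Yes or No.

Counterexample: take A = 0, B = 0.
A <-> A = 0 <-> 0 = 1
(A <-> A) || B = 1 || 0 = 1
A || A = 0 || 0 = 0
(A || A) || B = 0 || 0 = 0
((A || A) || B) || A = 0 || 0 = 0
((A <-> A) || B) -> (((A || A) || B) || A) = 1 -> 0 = 0
This gives 0 ≠ 1.

No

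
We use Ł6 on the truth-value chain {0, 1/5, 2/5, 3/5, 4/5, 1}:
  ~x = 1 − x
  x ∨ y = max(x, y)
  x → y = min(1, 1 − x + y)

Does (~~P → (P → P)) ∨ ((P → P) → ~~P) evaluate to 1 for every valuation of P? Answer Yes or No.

Yes

P = 0 ↦ 1
P = 1/5 ↦ 1
P = 2/5 ↦ 1
P = 3/5 ↦ 1
P = 4/5 ↦ 1
P = 1 ↦ 1
Every assignment gives a value ≥ 1.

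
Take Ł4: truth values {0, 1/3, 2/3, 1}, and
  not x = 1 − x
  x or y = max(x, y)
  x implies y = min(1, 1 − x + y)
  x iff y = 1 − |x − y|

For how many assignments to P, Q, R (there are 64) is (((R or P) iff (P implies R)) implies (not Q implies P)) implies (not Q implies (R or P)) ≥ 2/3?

value 1: 53 assignments (counts)
value 2/3: 8 assignments (counts)
value 1/3: 2 assignments
value 0: 1 assignment
So 61 of the 64 assignments meet the threshold.

61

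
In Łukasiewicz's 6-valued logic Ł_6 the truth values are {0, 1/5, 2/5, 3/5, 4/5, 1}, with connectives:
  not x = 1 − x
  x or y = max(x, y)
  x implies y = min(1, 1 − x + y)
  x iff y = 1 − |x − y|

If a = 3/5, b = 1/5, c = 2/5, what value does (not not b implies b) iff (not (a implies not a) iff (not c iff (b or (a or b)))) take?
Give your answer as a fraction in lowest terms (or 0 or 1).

1/5

not b = not 1/5 = 4/5
not not b = not 4/5 = 1/5
not not b implies b = 1/5 implies 1/5 = 1
not a = not 3/5 = 2/5
a implies not a = 3/5 implies 2/5 = 4/5
not (a implies not a) = not 4/5 = 1/5
not c = not 2/5 = 3/5
a or b = 3/5 or 1/5 = 3/5
b or (a or b) = 1/5 or 3/5 = 3/5
not c iff (b or (a or b)) = 3/5 iff 3/5 = 1
not (a implies not a) iff (not c iff (b or (a or b))) = 1/5 iff 1 = 1/5
(not not b implies b) iff (not (a implies not a) iff (not c iff (b or (a or b)))) = 1 iff 1/5 = 1/5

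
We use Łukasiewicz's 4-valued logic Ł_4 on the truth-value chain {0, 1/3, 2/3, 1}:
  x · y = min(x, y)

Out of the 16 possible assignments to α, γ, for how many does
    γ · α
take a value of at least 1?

α = 0, γ = 0 ↦ 0  <
α = 0, γ = 1/3 ↦ 0  <
α = 0, γ = 2/3 ↦ 0  <
α = 0, γ = 1 ↦ 0  <
α = 1/3, γ = 0 ↦ 0  <
α = 1/3, γ = 1/3 ↦ 1/3  <
α = 1/3, γ = 2/3 ↦ 1/3  <
α = 1/3, γ = 1 ↦ 1/3  <
α = 2/3, γ = 0 ↦ 0  <
α = 2/3, γ = 1/3 ↦ 1/3  <
α = 2/3, γ = 2/3 ↦ 2/3  <
α = 2/3, γ = 1 ↦ 2/3  <
α = 1, γ = 0 ↦ 0  <
α = 1, γ = 1/3 ↦ 1/3  <
α = 1, γ = 2/3 ↦ 2/3  <
α = 1, γ = 1 ↦ 1  ≥
So 1 of the 16 assignments meets the threshold.

1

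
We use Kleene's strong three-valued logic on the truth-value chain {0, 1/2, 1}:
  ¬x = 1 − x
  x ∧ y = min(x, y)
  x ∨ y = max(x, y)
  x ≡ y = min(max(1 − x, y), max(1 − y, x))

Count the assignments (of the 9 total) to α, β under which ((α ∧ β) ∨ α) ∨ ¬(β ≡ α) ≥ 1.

4

α = 0, β = 0 ↦ 0  <
α = 0, β = 1/2 ↦ 1/2  <
α = 0, β = 1 ↦ 1  ≥
α = 1/2, β = 0 ↦ 1/2  <
α = 1/2, β = 1/2 ↦ 1/2  <
α = 1/2, β = 1 ↦ 1/2  <
α = 1, β = 0 ↦ 1  ≥
α = 1, β = 1/2 ↦ 1  ≥
α = 1, β = 1 ↦ 1  ≥
So 4 of the 9 assignments meet the threshold.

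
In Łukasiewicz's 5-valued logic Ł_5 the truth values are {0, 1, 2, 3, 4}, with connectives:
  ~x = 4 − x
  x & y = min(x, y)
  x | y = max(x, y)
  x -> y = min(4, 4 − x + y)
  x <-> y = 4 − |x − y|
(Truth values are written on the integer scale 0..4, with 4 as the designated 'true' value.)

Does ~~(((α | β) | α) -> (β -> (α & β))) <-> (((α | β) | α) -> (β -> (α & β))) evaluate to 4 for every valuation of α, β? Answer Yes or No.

Yes

At α = 2, β = 1, for instance:
α | β = 2 | 1 = 2
(α | β) | α = 2 | 2 = 2
α & β = 2 & 1 = 1
β -> (α & β) = 1 -> 1 = 4
((α | β) | α) -> (β -> (α & β)) = 2 -> 4 = 4
~(((α | β) | α) -> (β -> (α & β))) = ~4 = 0
~~(((α | β) | α) -> (β -> (α & β))) = ~0 = 4
~~(((α | β) | α) -> (β -> (α & β))) <-> (((α | β) | α) -> (β -> (α & β))) = 4 <-> 4 = 4
and checking the remaining 24 assignments likewise gives ≥ 4 in every case.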